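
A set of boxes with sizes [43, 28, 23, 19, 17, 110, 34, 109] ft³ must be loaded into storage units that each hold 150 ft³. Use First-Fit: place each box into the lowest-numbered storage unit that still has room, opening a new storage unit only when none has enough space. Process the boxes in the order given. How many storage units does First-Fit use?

3 storage units

43 ft³ → storage unit 1 (remaining 107 ft³)
28 ft³ → storage unit 1 (remaining 79 ft³)
23 ft³ → storage unit 1 (remaining 56 ft³)
19 ft³ → storage unit 1 (remaining 37 ft³)
17 ft³ → storage unit 1 (remaining 20 ft³)
110 ft³ → storage unit 2 (remaining 40 ft³)
34 ft³ → storage unit 2 (remaining 6 ft³)
109 ft³ → storage unit 3 (remaining 41 ft³)
Final storage units: [43,28,23,19,17] [110,34] [109].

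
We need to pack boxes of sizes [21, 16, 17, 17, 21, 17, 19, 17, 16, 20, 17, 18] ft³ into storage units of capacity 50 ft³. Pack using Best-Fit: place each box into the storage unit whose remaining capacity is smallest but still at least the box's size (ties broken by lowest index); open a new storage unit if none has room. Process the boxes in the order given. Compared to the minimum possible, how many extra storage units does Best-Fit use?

Best-Fit: [21,16] [17,17,16] [21,17] [19,17] [20,17] [18] → 6 storage units.
Total size 216 ft³; any packing needs at least ⌈216/50⌉ = 5 storage units.
An optimal packing achieves that bound: [21,21] [20,19] [18,17] [17,17,16] [17,17,16] → 5 storage units.
Excess: 6 − 5 = 1.

1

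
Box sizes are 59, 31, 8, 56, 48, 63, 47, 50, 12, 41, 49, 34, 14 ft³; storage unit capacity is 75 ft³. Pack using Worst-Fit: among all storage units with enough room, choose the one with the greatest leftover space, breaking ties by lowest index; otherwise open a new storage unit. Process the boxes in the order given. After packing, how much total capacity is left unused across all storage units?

163

Put 59 ft³ in storage unit 1; 16 ft³ remain.
Put 31 ft³ in storage unit 2; 44 ft³ remain.
Put 8 ft³ in storage unit 2; 36 ft³ remain.
Put 56 ft³ in storage unit 3; 19 ft³ remain.
Put 48 ft³ in storage unit 4; 27 ft³ remain.
Put 63 ft³ in storage unit 5; 12 ft³ remain.
Put 47 ft³ in storage unit 6; 28 ft³ remain.
Put 50 ft³ in storage unit 7; 25 ft³ remain.
Put 12 ft³ in storage unit 2; 24 ft³ remain.
Put 41 ft³ in storage unit 8; 34 ft³ remain.
Put 49 ft³ in storage unit 9; 26 ft³ remain.
Put 34 ft³ in storage unit 8; 0 ft³ remain.
Put 14 ft³ in storage unit 6; 14 ft³ remain.
9 storage units × 75 ft³ = 675 ft³; used 512 ft³; unused 163 ft³.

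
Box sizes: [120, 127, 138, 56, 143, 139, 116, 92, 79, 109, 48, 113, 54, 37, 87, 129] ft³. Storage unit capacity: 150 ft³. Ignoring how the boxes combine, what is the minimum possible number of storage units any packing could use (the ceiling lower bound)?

Total size = 120 + 127 + 138 + 56 + 143 + 139 + 116 + 92 + 79 + 109 + 48 + 113 + 54 + 37 + 87 + 129 = 1587 ft³.
⌈1587 / 150⌉ = 11.

11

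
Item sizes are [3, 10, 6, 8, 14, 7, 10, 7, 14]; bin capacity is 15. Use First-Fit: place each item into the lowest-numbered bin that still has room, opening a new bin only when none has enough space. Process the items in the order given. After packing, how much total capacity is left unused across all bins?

3 → bin 1 (remaining 12)
10 → bin 1 (remaining 2)
6 → bin 2 (remaining 9)
8 → bin 2 (remaining 1)
14 → bin 3 (remaining 1)
7 → bin 4 (remaining 8)
10 → bin 5 (remaining 5)
7 → bin 4 (remaining 1)
14 → bin 6 (remaining 1)
6 bins × 15 = 90; used 79; unused 11.

11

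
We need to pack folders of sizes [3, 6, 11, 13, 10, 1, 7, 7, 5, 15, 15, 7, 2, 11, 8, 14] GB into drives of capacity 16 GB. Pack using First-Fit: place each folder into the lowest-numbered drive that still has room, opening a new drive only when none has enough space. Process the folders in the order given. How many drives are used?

Put 3 GB in drive 1; 13 GB remain.
Put 6 GB in drive 1; 7 GB remain.
Put 11 GB in drive 2; 5 GB remain.
Put 13 GB in drive 3; 3 GB remain.
Put 10 GB in drive 4; 6 GB remain.
Put 1 GB in drive 1; 6 GB remain.
Put 7 GB in drive 5; 9 GB remain.
Put 7 GB in drive 5; 2 GB remain.
Put 5 GB in drive 1; 1 GB remain.
Put 15 GB in drive 6; 1 GB remain.
Put 15 GB in drive 7; 1 GB remain.
Put 7 GB in drive 8; 9 GB remain.
Put 2 GB in drive 2; 3 GB remain.
Put 11 GB in drive 9; 5 GB remain.
Put 8 GB in drive 8; 1 GB remain.
Put 14 GB in drive 10; 2 GB remain.
Final drives: [3,6,1,5] [11,2] [13] [10] [7,7] [15] [15] [7,8] [11] [14].

10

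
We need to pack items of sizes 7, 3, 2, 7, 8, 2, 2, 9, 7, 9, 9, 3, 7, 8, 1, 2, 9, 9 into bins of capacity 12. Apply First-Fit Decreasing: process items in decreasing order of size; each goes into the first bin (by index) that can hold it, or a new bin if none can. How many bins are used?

Sorted descending: 9, 9, 9, 9, 9, 8, 8, 7, 7, 7, 7, 3, 3, 2, 2, 2, 2, 1.
9 → bin 1 (remaining 3)
9 → bin 2 (remaining 3)
9 → bin 3 (remaining 3)
9 → bin 4 (remaining 3)
9 → bin 5 (remaining 3)
8 → bin 6 (remaining 4)
8 → bin 7 (remaining 4)
7 → bin 8 (remaining 5)
7 → bin 9 (remaining 5)
7 → bin 10 (remaining 5)
7 → bin 11 (remaining 5)
3 → bin 1 (remaining 0)
3 → bin 2 (remaining 0)
2 → bin 3 (remaining 1)
2 → bin 4 (remaining 1)
2 → bin 5 (remaining 1)
2 → bin 6 (remaining 2)
1 → bin 3 (remaining 0)

11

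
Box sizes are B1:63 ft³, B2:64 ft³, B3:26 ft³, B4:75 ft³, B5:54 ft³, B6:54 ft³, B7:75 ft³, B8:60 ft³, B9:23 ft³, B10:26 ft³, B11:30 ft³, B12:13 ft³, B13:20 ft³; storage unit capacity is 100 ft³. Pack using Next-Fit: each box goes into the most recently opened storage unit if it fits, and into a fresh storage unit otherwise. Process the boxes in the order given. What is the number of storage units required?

8 storage units

Put B1 (63 ft³) in storage unit 1; 37 ft³ remain.
Put B2 (64 ft³) in storage unit 2; 36 ft³ remain.
Put B3 (26 ft³) in storage unit 2; 10 ft³ remain.
Put B4 (75 ft³) in storage unit 3; 25 ft³ remain.
Put B5 (54 ft³) in storage unit 4; 46 ft³ remain.
Put B6 (54 ft³) in storage unit 5; 46 ft³ remain.
Put B7 (75 ft³) in storage unit 6; 25 ft³ remain.
Put B8 (60 ft³) in storage unit 7; 40 ft³ remain.
Put B9 (23 ft³) in storage unit 7; 17 ft³ remain.
Put B10 (26 ft³) in storage unit 8; 74 ft³ remain.
Put B11 (30 ft³) in storage unit 8; 44 ft³ remain.
Put B12 (13 ft³) in storage unit 8; 31 ft³ remain.
Put B13 (20 ft³) in storage unit 8; 11 ft³ remain.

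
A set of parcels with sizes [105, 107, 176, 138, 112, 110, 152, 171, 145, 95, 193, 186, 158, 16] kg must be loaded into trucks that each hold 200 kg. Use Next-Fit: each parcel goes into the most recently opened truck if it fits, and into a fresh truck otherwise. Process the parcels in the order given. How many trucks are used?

13

105 kg → truck 1 (remaining 95 kg)
107 kg → truck 2 (remaining 93 kg)
176 kg → truck 3 (remaining 24 kg)
138 kg → truck 4 (remaining 62 kg)
112 kg → truck 5 (remaining 88 kg)
110 kg → truck 6 (remaining 90 kg)
152 kg → truck 7 (remaining 48 kg)
171 kg → truck 8 (remaining 29 kg)
145 kg → truck 9 (remaining 55 kg)
95 kg → truck 10 (remaining 105 kg)
193 kg → truck 11 (remaining 7 kg)
186 kg → truck 12 (remaining 14 kg)
158 kg → truck 13 (remaining 42 kg)
16 kg → truck 13 (remaining 26 kg)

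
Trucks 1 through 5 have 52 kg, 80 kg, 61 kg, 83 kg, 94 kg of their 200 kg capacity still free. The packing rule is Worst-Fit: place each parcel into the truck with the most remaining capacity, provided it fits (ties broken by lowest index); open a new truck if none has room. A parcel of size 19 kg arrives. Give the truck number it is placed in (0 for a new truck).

5

Trucks with room: truck 1 (52 kg), truck 2 (80 kg), truck 3 (61 kg), truck 4 (83 kg), truck 5 (94 kg).
Most room is truck 5 with 94 kg free.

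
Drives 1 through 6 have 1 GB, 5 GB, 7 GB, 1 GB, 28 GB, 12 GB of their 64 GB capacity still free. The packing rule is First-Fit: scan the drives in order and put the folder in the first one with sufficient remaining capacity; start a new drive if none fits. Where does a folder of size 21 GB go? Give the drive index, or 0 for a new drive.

Drives with room: drive 5 (28 GB).
The first with room is drive 5.

5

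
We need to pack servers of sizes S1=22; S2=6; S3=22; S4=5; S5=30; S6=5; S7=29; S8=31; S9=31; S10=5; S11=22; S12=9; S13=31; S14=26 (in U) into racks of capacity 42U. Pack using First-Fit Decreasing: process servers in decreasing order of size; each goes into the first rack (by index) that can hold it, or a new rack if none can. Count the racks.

9

Sorted descending: 31, 31, 31, 30, 29, 26, 22, 22, 22, 9, 6, 5, 5, 5.
Put 31U in rack 1; 11U remain.
Put 31U in rack 2; 11U remain.
Put 31U in rack 3; 11U remain.
Put 30U in rack 4; 12U remain.
Put 29U in rack 5; 13U remain.
Put 26U in rack 6; 16U remain.
Put 22U in rack 7; 20U remain.
Put 22U in rack 8; 20U remain.
Put 22U in rack 9; 20U remain.
Put 9U in rack 1; 2U remain.
Put 6U in rack 2; 5U remain.
Put 5U in rack 2; 0U remain.
Put 5U in rack 3; 6U remain.
Put 5U in rack 3; 1U remain.
Final racks: [31,9] [31,6,5] [31,5,5] [30] [29] [26] [22] [22] [22].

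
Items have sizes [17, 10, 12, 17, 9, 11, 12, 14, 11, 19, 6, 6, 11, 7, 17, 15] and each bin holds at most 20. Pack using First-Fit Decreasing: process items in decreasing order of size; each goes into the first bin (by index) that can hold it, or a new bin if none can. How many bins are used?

12

Sorted descending: 19, 17, 17, 17, 15, 14, 12, 12, 11, 11, 11, 10, 9, 7, 6, 6.
bin 1: place 19, 1 left
bin 2: place 17, 3 left
bin 3: place 17, 3 left
bin 4: place 17, 3 left
bin 5: place 15, 5 left
bin 6: place 14, 6 left
bin 7: place 12, 8 left
bin 8: place 12, 8 left
bin 9: place 11, 9 left
bin 10: place 11, 9 left
bin 11: place 11, 9 left
bin 12: place 10, 10 left
bin 9: place 9, 0 left
bin 7: place 7, 1 left
bin 6: place 6, 0 left
bin 8: place 6, 2 left
Final bins: [19] [17] [17] [17] [15] [14,6] [12,7] [12,6] [11,9] [11] [11] [10].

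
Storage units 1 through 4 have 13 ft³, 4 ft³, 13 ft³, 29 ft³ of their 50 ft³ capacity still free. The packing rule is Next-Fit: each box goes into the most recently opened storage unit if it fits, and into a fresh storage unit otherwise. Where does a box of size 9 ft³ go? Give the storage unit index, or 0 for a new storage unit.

Next-Fit only looks at storage unit 4, which has 29 ft³ free.
9 ft³ fits there.

4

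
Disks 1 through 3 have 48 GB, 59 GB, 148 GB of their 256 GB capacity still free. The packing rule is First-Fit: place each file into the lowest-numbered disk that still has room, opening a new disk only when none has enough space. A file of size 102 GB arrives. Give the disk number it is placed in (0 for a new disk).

Disks with room: disk 3 (148 GB).
The first with room is disk 3.

3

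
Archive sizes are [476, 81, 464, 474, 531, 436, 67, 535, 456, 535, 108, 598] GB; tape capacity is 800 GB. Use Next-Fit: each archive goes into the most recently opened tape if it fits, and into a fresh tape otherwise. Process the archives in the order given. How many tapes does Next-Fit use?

9

tape 1: place 476 GB, 324 GB left
tape 1: place 81 GB, 243 GB left
tape 2: place 464 GB, 336 GB left
tape 3: place 474 GB, 326 GB left
tape 4: place 531 GB, 269 GB left
tape 5: place 436 GB, 364 GB left
tape 5: place 67 GB, 297 GB left
tape 6: place 535 GB, 265 GB left
tape 7: place 456 GB, 344 GB left
tape 8: place 535 GB, 265 GB left
tape 8: place 108 GB, 157 GB left
tape 9: place 598 GB, 202 GB left
Final tapes: [476,81] [464] [474] [531] [436,67] [535] [456] [535,108] [598].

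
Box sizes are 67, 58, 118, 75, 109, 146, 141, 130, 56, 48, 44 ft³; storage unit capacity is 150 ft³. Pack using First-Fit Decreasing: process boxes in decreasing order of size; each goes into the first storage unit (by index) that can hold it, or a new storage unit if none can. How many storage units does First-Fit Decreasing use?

8

Sorted descending: 146, 141, 130, 118, 109, 75, 67, 58, 56, 48, 44.
146 ft³ → storage unit 1 (remaining 4 ft³)
141 ft³ → storage unit 2 (remaining 9 ft³)
130 ft³ → storage unit 3 (remaining 20 ft³)
118 ft³ → storage unit 4 (remaining 32 ft³)
109 ft³ → storage unit 5 (remaining 41 ft³)
75 ft³ → storage unit 6 (remaining 75 ft³)
67 ft³ → storage unit 6 (remaining 8 ft³)
58 ft³ → storage unit 7 (remaining 92 ft³)
56 ft³ → storage unit 7 (remaining 36 ft³)
48 ft³ → storage unit 8 (remaining 102 ft³)
44 ft³ → storage unit 8 (remaining 58 ft³)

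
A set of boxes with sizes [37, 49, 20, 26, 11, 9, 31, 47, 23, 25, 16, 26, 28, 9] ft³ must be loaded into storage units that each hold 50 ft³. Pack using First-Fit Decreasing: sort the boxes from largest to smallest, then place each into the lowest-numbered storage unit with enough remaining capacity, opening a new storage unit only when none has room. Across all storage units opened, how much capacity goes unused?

43

Sorted descending: 49, 47, 37, 31, 28, 26, 26, 25, 23, 20, 16, 11, 9, 9.
storage unit 1: place 49 ft³, 1 ft³ left
storage unit 2: place 47 ft³, 3 ft³ left
storage unit 3: place 37 ft³, 13 ft³ left
storage unit 4: place 31 ft³, 19 ft³ left
storage unit 5: place 28 ft³, 22 ft³ left
storage unit 6: place 26 ft³, 24 ft³ left
storage unit 7: place 26 ft³, 24 ft³ left
storage unit 8: place 25 ft³, 25 ft³ left
storage unit 6: place 23 ft³, 1 ft³ left
storage unit 5: place 20 ft³, 2 ft³ left
storage unit 4: place 16 ft³, 3 ft³ left
storage unit 3: place 11 ft³, 2 ft³ left
storage unit 7: place 9 ft³, 15 ft³ left
storage unit 7: place 9 ft³, 6 ft³ left
8 storage units × 50 ft³ = 400 ft³; used 357 ft³; unused 43 ft³.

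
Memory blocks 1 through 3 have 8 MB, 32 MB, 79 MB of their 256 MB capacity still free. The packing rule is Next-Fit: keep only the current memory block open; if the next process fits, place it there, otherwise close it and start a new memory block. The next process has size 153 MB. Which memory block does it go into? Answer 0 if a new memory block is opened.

Next-Fit only looks at memory block 3, which has 79 MB free.
153 MB does not fit, so a new memory block is opened.

0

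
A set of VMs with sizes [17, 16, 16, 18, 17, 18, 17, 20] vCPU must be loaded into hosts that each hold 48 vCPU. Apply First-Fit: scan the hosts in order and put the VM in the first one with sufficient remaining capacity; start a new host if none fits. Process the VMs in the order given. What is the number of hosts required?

Put 17 vCPU in host 1; 31 vCPU remain.
Put 16 vCPU in host 1; 15 vCPU remain.
Put 16 vCPU in host 2; 32 vCPU remain.
Put 18 vCPU in host 2; 14 vCPU remain.
Put 17 vCPU in host 3; 31 vCPU remain.
Put 18 vCPU in host 3; 13 vCPU remain.
Put 17 vCPU in host 4; 31 vCPU remain.
Put 20 vCPU in host 4; 11 vCPU remain.
Final hosts: [17,16] [16,18] [17,18] [17,20].

4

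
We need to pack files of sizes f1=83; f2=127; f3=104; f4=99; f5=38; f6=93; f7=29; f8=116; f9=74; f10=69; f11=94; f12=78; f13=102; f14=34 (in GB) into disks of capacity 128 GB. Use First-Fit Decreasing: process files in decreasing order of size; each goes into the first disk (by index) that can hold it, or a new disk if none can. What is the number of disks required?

Sorted descending: 127, 116, 104, 102, 99, 94, 93, 83, 78, 74, 69, 38, 34, 29.
disk 1: place 127 GB, 1 GB left
disk 2: place 116 GB, 12 GB left
disk 3: place 104 GB, 24 GB left
disk 4: place 102 GB, 26 GB left
disk 5: place 99 GB, 29 GB left
disk 6: place 94 GB, 34 GB left
disk 7: place 93 GB, 35 GB left
disk 8: place 83 GB, 45 GB left
disk 9: place 78 GB, 50 GB left
disk 10: place 74 GB, 54 GB left
disk 11: place 69 GB, 59 GB left
disk 8: place 38 GB, 7 GB left
disk 6: place 34 GB, 0 GB left
disk 5: place 29 GB, 0 GB left

11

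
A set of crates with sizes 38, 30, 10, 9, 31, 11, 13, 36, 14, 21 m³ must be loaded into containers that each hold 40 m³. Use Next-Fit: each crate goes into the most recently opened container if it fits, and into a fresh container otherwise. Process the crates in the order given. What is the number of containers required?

38 m³ → container 1 (remaining 2 m³)
30 m³ → container 2 (remaining 10 m³)
10 m³ → container 2 (remaining 0 m³)
9 m³ → container 3 (remaining 31 m³)
31 m³ → container 3 (remaining 0 m³)
11 m³ → container 4 (remaining 29 m³)
13 m³ → container 4 (remaining 16 m³)
36 m³ → container 5 (remaining 4 m³)
14 m³ → container 6 (remaining 26 m³)
21 m³ → container 6 (remaining 5 m³)

6 containers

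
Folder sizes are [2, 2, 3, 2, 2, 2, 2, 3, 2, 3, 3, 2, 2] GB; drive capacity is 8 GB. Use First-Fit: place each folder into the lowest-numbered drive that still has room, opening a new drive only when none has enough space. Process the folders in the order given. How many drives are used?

2 GB → drive 1 (remaining 6 GB)
2 GB → drive 1 (remaining 4 GB)
3 GB → drive 1 (remaining 1 GB)
2 GB → drive 2 (remaining 6 GB)
2 GB → drive 2 (remaining 4 GB)
2 GB → drive 2 (remaining 2 GB)
2 GB → drive 2 (remaining 0 GB)
3 GB → drive 3 (remaining 5 GB)
2 GB → drive 3 (remaining 3 GB)
3 GB → drive 3 (remaining 0 GB)
3 GB → drive 4 (remaining 5 GB)
2 GB → drive 4 (remaining 3 GB)
2 GB → drive 4 (remaining 1 GB)
Final drives: [2,2,3] [2,2,2,2] [3,2,3] [3,2,2].

4 drives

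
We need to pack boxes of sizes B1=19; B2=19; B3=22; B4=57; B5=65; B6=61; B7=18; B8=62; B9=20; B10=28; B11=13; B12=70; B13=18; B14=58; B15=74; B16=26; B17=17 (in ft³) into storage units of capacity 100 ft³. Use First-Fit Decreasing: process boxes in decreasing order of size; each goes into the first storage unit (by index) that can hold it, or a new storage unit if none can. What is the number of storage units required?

Sorted descending: 74, 70, 65, 62, 61, 58, 57, 28, 26, 22, 20, 19, 19, 18, 18, 17, 13.
74 ft³ → storage unit 1 (remaining 26 ft³)
70 ft³ → storage unit 2 (remaining 30 ft³)
65 ft³ → storage unit 3 (remaining 35 ft³)
62 ft³ → storage unit 4 (remaining 38 ft³)
61 ft³ → storage unit 5 (remaining 39 ft³)
58 ft³ → storage unit 6 (remaining 42 ft³)
57 ft³ → storage unit 7 (remaining 43 ft³)
28 ft³ → storage unit 2 (remaining 2 ft³)
26 ft³ → storage unit 1 (remaining 0 ft³)
22 ft³ → storage unit 3 (remaining 13 ft³)
20 ft³ → storage unit 4 (remaining 18 ft³)
19 ft³ → storage unit 5 (remaining 20 ft³)
19 ft³ → storage unit 5 (remaining 1 ft³)
18 ft³ → storage unit 4 (remaining 0 ft³)
18 ft³ → storage unit 6 (remaining 24 ft³)
17 ft³ → storage unit 6 (remaining 7 ft³)
13 ft³ → storage unit 3 (remaining 0 ft³)
Final storage units: [74,26] [70,28] [65,22,13] [62,20,18] [61,19,19] [58,18,17] [57].

7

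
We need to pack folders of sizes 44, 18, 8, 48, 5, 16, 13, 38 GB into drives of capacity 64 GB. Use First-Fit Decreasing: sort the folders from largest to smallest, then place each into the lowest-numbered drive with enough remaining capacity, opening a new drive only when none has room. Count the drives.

3

Sorted descending: 48, 44, 38, 18, 16, 13, 8, 5.
48 GB → drive 1 (remaining 16 GB)
44 GB → drive 2 (remaining 20 GB)
38 GB → drive 3 (remaining 26 GB)
18 GB → drive 2 (remaining 2 GB)
16 GB → drive 1 (remaining 0 GB)
13 GB → drive 3 (remaining 13 GB)
8 GB → drive 3 (remaining 5 GB)
5 GB → drive 3 (remaining 0 GB)
Final drives: [48,16] [44,18] [38,13,8,5].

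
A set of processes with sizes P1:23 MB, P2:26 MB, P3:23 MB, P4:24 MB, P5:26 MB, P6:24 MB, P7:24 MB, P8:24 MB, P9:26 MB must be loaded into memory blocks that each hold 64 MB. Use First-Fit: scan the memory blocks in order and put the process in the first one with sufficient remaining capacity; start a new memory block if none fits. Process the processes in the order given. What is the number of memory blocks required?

P1 (23 MB) → memory block 1 (remaining 41 MB)
P2 (26 MB) → memory block 1 (remaining 15 MB)
P3 (23 MB) → memory block 2 (remaining 41 MB)
P4 (24 MB) → memory block 2 (remaining 17 MB)
P5 (26 MB) → memory block 3 (remaining 38 MB)
P6 (24 MB) → memory block 3 (remaining 14 MB)
P7 (24 MB) → memory block 4 (remaining 40 MB)
P8 (24 MB) → memory block 4 (remaining 16 MB)
P9 (26 MB) → memory block 5 (remaining 38 MB)
Final memory blocks: [23,26] [23,24] [26,24] [24,24] [26].

5 memory blocks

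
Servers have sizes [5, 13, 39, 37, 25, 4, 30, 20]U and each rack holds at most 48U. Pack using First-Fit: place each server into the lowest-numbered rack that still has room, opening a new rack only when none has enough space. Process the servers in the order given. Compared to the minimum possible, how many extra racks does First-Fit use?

First-Fit: [5,13,25,4] [39] [37] [30] [20] → 5 racks.
Total size 173U; any packing needs at least ⌈173/48⌉ = 4 racks.
An optimal packing achieves that bound: [39,5,4] [37] [30,13] [25,20] → 4 racks.
Excess: 5 − 4 = 1.

1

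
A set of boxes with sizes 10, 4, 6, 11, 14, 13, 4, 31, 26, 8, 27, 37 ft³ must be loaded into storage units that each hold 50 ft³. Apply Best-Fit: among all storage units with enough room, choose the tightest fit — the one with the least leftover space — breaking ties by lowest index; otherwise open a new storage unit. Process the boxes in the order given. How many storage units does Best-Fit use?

Put 10 ft³ in storage unit 1; 40 ft³ remain.
Put 4 ft³ in storage unit 1; 36 ft³ remain.
Put 6 ft³ in storage unit 1; 30 ft³ remain.
Put 11 ft³ in storage unit 1; 19 ft³ remain.
Put 14 ft³ in storage unit 1; 5 ft³ remain.
Put 13 ft³ in storage unit 2; 37 ft³ remain.
Put 4 ft³ in storage unit 1; 1 ft³ remain.
Put 31 ft³ in storage unit 2; 6 ft³ remain.
Put 26 ft³ in storage unit 3; 24 ft³ remain.
Put 8 ft³ in storage unit 3; 16 ft³ remain.
Put 27 ft³ in storage unit 4; 23 ft³ remain.
Put 37 ft³ in storage unit 5; 13 ft³ remain.
Final storage units: [10,4,6,11,14,4] [13,31] [26,8] [27] [37].

5 storage units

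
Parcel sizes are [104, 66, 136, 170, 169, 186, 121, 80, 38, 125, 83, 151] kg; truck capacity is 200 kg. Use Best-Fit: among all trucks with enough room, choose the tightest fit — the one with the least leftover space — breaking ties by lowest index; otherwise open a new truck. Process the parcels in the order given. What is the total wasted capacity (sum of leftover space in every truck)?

371

truck 1: place 104 kg, 96 kg left
truck 1: place 66 kg, 30 kg left
truck 2: place 136 kg, 64 kg left
truck 3: place 170 kg, 30 kg left
truck 4: place 169 kg, 31 kg left
truck 5: place 186 kg, 14 kg left
truck 6: place 121 kg, 79 kg left
truck 7: place 80 kg, 120 kg left
truck 2: place 38 kg, 26 kg left
truck 8: place 125 kg, 75 kg left
truck 7: place 83 kg, 37 kg left
truck 9: place 151 kg, 49 kg left
9 trucks × 200 kg = 1800 kg; used 1429 kg; unused 371 kg.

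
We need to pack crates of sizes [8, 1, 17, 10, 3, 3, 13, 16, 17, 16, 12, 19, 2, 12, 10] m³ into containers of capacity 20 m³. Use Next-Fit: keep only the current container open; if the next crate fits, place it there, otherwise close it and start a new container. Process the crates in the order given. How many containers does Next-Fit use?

11

Put 8 m³ in container 1; 12 m³ remain.
Put 1 m³ in container 1; 11 m³ remain.
Put 17 m³ in container 2; 3 m³ remain.
Put 10 m³ in container 3; 10 m³ remain.
Put 3 m³ in container 3; 7 m³ remain.
Put 3 m³ in container 3; 4 m³ remain.
Put 13 m³ in container 4; 7 m³ remain.
Put 16 m³ in container 5; 4 m³ remain.
Put 17 m³ in container 6; 3 m³ remain.
Put 16 m³ in container 7; 4 m³ remain.
Put 12 m³ in container 8; 8 m³ remain.
Put 19 m³ in container 9; 1 m³ remain.
Put 2 m³ in container 10; 18 m³ remain.
Put 12 m³ in container 10; 6 m³ remain.
Put 10 m³ in container 11; 10 m³ remain.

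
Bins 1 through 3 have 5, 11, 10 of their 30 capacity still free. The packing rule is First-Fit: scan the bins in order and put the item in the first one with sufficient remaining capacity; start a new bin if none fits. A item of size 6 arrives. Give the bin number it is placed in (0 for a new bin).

Bins with room: bin 2 (11), bin 3 (10).
The first with room is bin 2.

2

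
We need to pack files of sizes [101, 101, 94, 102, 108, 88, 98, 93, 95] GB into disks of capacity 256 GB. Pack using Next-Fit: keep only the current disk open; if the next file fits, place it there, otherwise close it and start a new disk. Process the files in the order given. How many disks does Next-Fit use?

5

Put 101 GB in disk 1; 155 GB remain.
Put 101 GB in disk 1; 54 GB remain.
Put 94 GB in disk 2; 162 GB remain.
Put 102 GB in disk 2; 60 GB remain.
Put 108 GB in disk 3; 148 GB remain.
Put 88 GB in disk 3; 60 GB remain.
Put 98 GB in disk 4; 158 GB remain.
Put 93 GB in disk 4; 65 GB remain.
Put 95 GB in disk 5; 161 GB remain.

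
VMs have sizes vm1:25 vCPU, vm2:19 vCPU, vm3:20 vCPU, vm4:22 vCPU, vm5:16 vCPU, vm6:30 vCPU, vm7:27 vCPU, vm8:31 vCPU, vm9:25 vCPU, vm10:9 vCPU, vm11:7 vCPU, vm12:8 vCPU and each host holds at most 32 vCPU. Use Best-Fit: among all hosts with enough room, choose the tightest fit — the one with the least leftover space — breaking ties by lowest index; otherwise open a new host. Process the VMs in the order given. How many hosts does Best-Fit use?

Put vm1 (25 vCPU) in host 1; 7 vCPU remain.
Put vm2 (19 vCPU) in host 2; 13 vCPU remain.
Put vm3 (20 vCPU) in host 3; 12 vCPU remain.
Put vm4 (22 vCPU) in host 4; 10 vCPU remain.
Put vm5 (16 vCPU) in host 5; 16 vCPU remain.
Put vm6 (30 vCPU) in host 6; 2 vCPU remain.
Put vm7 (27 vCPU) in host 7; 5 vCPU remain.
Put vm8 (31 vCPU) in host 8; 1 vCPU remain.
Put vm9 (25 vCPU) in host 9; 7 vCPU remain.
Put vm10 (9 vCPU) in host 4; 1 vCPU remain.
Put vm11 (7 vCPU) in host 1; 0 vCPU remain.
Put vm12 (8 vCPU) in host 3; 4 vCPU remain.

9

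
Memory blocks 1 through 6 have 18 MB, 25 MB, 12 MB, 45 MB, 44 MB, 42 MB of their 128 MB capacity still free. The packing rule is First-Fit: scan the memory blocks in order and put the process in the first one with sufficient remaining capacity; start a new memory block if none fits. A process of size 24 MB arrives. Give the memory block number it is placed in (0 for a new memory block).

Memory blocks with room: memory block 2 (25 MB), memory block 4 (45 MB), memory block 5 (44 MB), memory block 6 (42 MB).
The first with room is memory block 2.

2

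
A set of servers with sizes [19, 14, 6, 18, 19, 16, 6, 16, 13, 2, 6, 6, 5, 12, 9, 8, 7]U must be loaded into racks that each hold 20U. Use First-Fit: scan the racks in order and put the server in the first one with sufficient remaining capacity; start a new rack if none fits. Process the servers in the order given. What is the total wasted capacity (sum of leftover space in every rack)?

18

rack 1: place 19U, 1U left
rack 2: place 14U, 6U left
rack 2: place 6U, 0U left
rack 3: place 18U, 2U left
rack 4: place 19U, 1U left
rack 5: place 16U, 4U left
rack 6: place 6U, 14U left
rack 7: place 16U, 4U left
rack 6: place 13U, 1U left
rack 3: place 2U, 0U left
rack 8: place 6U, 14U left
rack 8: place 6U, 8U left
rack 8: place 5U, 3U left
rack 9: place 12U, 8U left
rack 10: place 9U, 11U left
rack 9: place 8U, 0U left
rack 10: place 7U, 4U left
10 racks × 20U = 200U; used 182U; unused 18U.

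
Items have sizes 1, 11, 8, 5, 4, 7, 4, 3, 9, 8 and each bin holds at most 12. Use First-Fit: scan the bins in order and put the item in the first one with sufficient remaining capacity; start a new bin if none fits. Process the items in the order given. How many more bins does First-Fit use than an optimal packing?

First-Fit: [1,11] [8,4] [5,7] [4,3] [9] [8] → 6 bins.
Total size 60; any packing needs at least ⌈60/12⌉ = 5 bins.
An optimal packing achieves that bound: [11,1] [9,3] [8,4] [8,4] [7,5] → 5 bins.
Excess: 6 − 5 = 1.

1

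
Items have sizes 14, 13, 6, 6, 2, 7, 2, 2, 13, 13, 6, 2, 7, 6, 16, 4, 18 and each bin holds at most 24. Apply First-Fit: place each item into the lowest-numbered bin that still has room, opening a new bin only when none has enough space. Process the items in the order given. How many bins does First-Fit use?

7

14 → bin 1 (remaining 10)
13 → bin 2 (remaining 11)
6 → bin 1 (remaining 4)
6 → bin 2 (remaining 5)
2 → bin 1 (remaining 2)
7 → bin 3 (remaining 17)
2 → bin 1 (remaining 0)
2 → bin 2 (remaining 3)
13 → bin 3 (remaining 4)
13 → bin 4 (remaining 11)
6 → bin 4 (remaining 5)
2 → bin 2 (remaining 1)
7 → bin 5 (remaining 17)
6 → bin 5 (remaining 11)
16 → bin 6 (remaining 8)
4 → bin 3 (remaining 0)
18 → bin 7 (remaining 6)
Final bins: [14,6,2,2] [13,6,2,2] [7,13,4] [13,6] [7,6] [16] [18].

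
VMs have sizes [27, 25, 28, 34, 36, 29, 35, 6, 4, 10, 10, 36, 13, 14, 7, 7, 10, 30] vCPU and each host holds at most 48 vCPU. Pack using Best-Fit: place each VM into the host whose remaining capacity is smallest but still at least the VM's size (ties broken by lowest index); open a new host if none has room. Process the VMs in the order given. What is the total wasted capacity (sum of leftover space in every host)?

Put 27 vCPU in host 1; 21 vCPU remain.
Put 25 vCPU in host 2; 23 vCPU remain.
Put 28 vCPU in host 3; 20 vCPU remain.
Put 34 vCPU in host 4; 14 vCPU remain.
Put 36 vCPU in host 5; 12 vCPU remain.
Put 29 vCPU in host 6; 19 vCPU remain.
Put 35 vCPU in host 7; 13 vCPU remain.
Put 6 vCPU in host 5; 6 vCPU remain.
Put 4 vCPU in host 5; 2 vCPU remain.
Put 10 vCPU in host 7; 3 vCPU remain.
Put 10 vCPU in host 4; 4 vCPU remain.
Put 36 vCPU in host 8; 12 vCPU remain.
Put 13 vCPU in host 6; 6 vCPU remain.
Put 14 vCPU in host 3; 6 vCPU remain.
Put 7 vCPU in host 8; 5 vCPU remain.
Put 7 vCPU in host 1; 14 vCPU remain.
Put 10 vCPU in host 1; 4 vCPU remain.
Put 30 vCPU in host 9; 18 vCPU remain.
9 hosts × 48 vCPU = 432 vCPU; used 361 vCPU; unused 71 vCPU.

71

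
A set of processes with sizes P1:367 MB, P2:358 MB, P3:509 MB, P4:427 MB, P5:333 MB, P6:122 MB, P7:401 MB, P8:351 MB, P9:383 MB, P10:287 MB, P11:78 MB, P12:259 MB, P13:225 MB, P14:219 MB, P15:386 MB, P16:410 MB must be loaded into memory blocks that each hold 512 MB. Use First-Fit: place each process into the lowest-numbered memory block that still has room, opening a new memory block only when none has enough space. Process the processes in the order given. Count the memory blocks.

Put P1 (367 MB) in memory block 1; 145 MB remain.
Put P2 (358 MB) in memory block 2; 154 MB remain.
Put P3 (509 MB) in memory block 3; 3 MB remain.
Put P4 (427 MB) in memory block 4; 85 MB remain.
Put P5 (333 MB) in memory block 5; 179 MB remain.
Put P6 (122 MB) in memory block 1; 23 MB remain.
Put P7 (401 MB) in memory block 6; 111 MB remain.
Put P8 (351 MB) in memory block 7; 161 MB remain.
Put P9 (383 MB) in memory block 8; 129 MB remain.
Put P10 (287 MB) in memory block 9; 225 MB remain.
Put P11 (78 MB) in memory block 2; 76 MB remain.
Put P12 (259 MB) in memory block 10; 253 MB remain.
Put P13 (225 MB) in memory block 9; 0 MB remain.
Put P14 (219 MB) in memory block 10; 34 MB remain.
Put P15 (386 MB) in memory block 11; 126 MB remain.
Put P16 (410 MB) in memory block 12; 102 MB remain.

12 memory blocks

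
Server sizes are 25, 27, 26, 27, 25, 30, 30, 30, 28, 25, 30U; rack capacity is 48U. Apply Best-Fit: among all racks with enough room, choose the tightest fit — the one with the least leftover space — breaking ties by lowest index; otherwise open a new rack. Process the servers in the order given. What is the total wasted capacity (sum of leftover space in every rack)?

rack 1: place 25U, 23U left
rack 2: place 27U, 21U left
rack 3: place 26U, 22U left
rack 4: place 27U, 21U left
rack 5: place 25U, 23U left
rack 6: place 30U, 18U left
rack 7: place 30U, 18U left
rack 8: place 30U, 18U left
rack 9: place 28U, 20U left
rack 10: place 25U, 23U left
rack 11: place 30U, 18U left
11 racks × 48U = 528U; used 303U; unused 225U.

225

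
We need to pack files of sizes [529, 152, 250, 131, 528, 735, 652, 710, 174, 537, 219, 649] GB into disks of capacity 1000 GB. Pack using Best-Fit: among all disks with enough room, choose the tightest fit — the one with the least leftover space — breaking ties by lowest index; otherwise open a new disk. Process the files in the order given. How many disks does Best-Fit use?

7

529 GB → disk 1 (remaining 471 GB)
152 GB → disk 1 (remaining 319 GB)
250 GB → disk 1 (remaining 69 GB)
131 GB → disk 2 (remaining 869 GB)
528 GB → disk 2 (remaining 341 GB)
735 GB → disk 3 (remaining 265 GB)
652 GB → disk 4 (remaining 348 GB)
710 GB → disk 5 (remaining 290 GB)
174 GB → disk 3 (remaining 91 GB)
537 GB → disk 6 (remaining 463 GB)
219 GB → disk 5 (remaining 71 GB)
649 GB → disk 7 (remaining 351 GB)
Final disks: [529,152,250] [131,528] [735,174] [652] [710,219] [537] [649].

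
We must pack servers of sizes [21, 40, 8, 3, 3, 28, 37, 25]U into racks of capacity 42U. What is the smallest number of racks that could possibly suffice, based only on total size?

Total size = 21 + 40 + 8 + 3 + 3 + 28 + 37 + 25 = 165U.
⌈165 / 42⌉ = 4.

4 racks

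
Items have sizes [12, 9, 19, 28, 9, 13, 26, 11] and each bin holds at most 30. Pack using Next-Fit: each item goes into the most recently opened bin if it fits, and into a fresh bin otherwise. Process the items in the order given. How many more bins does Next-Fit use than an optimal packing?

Next-Fit: [12,9] [19] [28] [9,13] [26] [11] → 6 bins.
Total size 127; any packing needs at least ⌈127/30⌉ = 5 bins.
An optimal packing achieves that bound: [28] [26] [19,11] [13,12] [9,9] → 5 bins.
Excess: 6 − 5 = 1.

1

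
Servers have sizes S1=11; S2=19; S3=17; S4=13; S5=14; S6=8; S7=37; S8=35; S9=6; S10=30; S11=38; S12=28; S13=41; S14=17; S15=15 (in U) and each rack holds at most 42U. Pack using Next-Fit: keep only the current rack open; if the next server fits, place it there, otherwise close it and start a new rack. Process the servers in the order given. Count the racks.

10

rack 1: place S1 (11U), 31U left
rack 1: place S2 (19U), 12U left
rack 2: place S3 (17U), 25U left
rack 2: place S4 (13U), 12U left
rack 3: place S5 (14U), 28U left
rack 3: place S6 (8U), 20U left
rack 4: place S7 (37U), 5U left
rack 5: place S8 (35U), 7U left
rack 5: place S9 (6U), 1U left
rack 6: place S10 (30U), 12U left
rack 7: place S11 (38U), 4U left
rack 8: place S12 (28U), 14U left
rack 9: place S13 (41U), 1U left
rack 10: place S14 (17U), 25U left
rack 10: place S15 (15U), 10U left
Final racks: [11,19] [17,13] [14,8] [37] [35,6] [30] [38] [28] [41] [17,15].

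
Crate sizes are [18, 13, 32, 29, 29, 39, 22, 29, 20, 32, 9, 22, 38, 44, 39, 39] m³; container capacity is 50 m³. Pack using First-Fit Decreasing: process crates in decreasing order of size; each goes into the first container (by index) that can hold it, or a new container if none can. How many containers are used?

Sorted descending: 44, 39, 39, 39, 38, 32, 32, 29, 29, 29, 22, 22, 20, 18, 13, 9.
Put 44 m³ in container 1; 6 m³ remain.
Put 39 m³ in container 2; 11 m³ remain.
Put 39 m³ in container 3; 11 m³ remain.
Put 39 m³ in container 4; 11 m³ remain.
Put 38 m³ in container 5; 12 m³ remain.
Put 32 m³ in container 6; 18 m³ remain.
Put 32 m³ in container 7; 18 m³ remain.
Put 29 m³ in container 8; 21 m³ remain.
Put 29 m³ in container 9; 21 m³ remain.
Put 29 m³ in container 10; 21 m³ remain.
Put 22 m³ in container 11; 28 m³ remain.
Put 22 m³ in container 11; 6 m³ remain.
Put 20 m³ in container 8; 1 m³ remain.
Put 18 m³ in container 6; 0 m³ remain.
Put 13 m³ in container 7; 5 m³ remain.
Put 9 m³ in container 2; 2 m³ remain.
Final containers: [44] [39,9] [39] [39] [38] [32,18] [32,13] [29,20] [29] [29] [22,22].

11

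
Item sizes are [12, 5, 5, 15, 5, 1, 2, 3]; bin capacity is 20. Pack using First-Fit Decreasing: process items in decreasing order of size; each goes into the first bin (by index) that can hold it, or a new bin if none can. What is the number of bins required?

Sorted descending: 15, 12, 5, 5, 5, 3, 2, 1.
bin 1: place 15, 5 left
bin 2: place 12, 8 left
bin 1: place 5, 0 left
bin 2: place 5, 3 left
bin 3: place 5, 15 left
bin 2: place 3, 0 left
bin 3: place 2, 13 left
bin 3: place 1, 12 left
Final bins: [15,5] [12,5,3] [5,2,1].

3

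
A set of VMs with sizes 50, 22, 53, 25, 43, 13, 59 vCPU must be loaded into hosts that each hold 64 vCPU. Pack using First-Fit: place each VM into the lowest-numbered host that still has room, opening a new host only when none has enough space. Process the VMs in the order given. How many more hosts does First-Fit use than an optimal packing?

First-Fit: [50,13] [22,25] [53] [43] [59] → 5 hosts.
Total size 265 vCPU; any packing needs at least ⌈265/64⌉ = 5 hosts.
So 5 is already optimal.

0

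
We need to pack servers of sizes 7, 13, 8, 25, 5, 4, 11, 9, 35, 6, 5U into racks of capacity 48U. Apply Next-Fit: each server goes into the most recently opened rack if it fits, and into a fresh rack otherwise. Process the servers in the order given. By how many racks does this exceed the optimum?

1

Next-Fit: [7,13,8] [25,5,4,11] [9,35] [6,5] → 4 racks.
Total size 128U; any packing needs at least ⌈128/48⌉ = 3 racks.
An optimal packing achieves that bound: [35,13] [25,11,9] [8,7,6,5,5,4] → 3 racks.
Excess: 4 − 3 = 1.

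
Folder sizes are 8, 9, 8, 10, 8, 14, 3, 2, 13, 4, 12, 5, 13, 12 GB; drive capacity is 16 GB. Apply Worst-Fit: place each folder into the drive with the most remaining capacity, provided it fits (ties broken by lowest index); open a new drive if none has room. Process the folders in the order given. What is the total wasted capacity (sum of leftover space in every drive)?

23

drive 1: place 8 GB, 8 GB left
drive 2: place 9 GB, 7 GB left
drive 1: place 8 GB, 0 GB left
drive 3: place 10 GB, 6 GB left
drive 4: place 8 GB, 8 GB left
drive 5: place 14 GB, 2 GB left
drive 4: place 3 GB, 5 GB left
drive 2: place 2 GB, 5 GB left
drive 6: place 13 GB, 3 GB left
drive 3: place 4 GB, 2 GB left
drive 7: place 12 GB, 4 GB left
drive 2: place 5 GB, 0 GB left
drive 8: place 13 GB, 3 GB left
drive 9: place 12 GB, 4 GB left
9 drives × 16 GB = 144 GB; used 121 GB; unused 23 GB.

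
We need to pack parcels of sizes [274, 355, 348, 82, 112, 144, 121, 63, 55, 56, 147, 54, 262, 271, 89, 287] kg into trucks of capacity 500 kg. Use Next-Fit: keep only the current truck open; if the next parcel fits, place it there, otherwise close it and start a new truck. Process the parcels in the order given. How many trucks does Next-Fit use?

Put 274 kg in truck 1; 226 kg remain.
Put 355 kg in truck 2; 145 kg remain.
Put 348 kg in truck 3; 152 kg remain.
Put 82 kg in truck 3; 70 kg remain.
Put 112 kg in truck 4; 388 kg remain.
Put 144 kg in truck 4; 244 kg remain.
Put 121 kg in truck 4; 123 kg remain.
Put 63 kg in truck 4; 60 kg remain.
Put 55 kg in truck 4; 5 kg remain.
Put 56 kg in truck 5; 444 kg remain.
Put 147 kg in truck 5; 297 kg remain.
Put 54 kg in truck 5; 243 kg remain.
Put 262 kg in truck 6; 238 kg remain.
Put 271 kg in truck 7; 229 kg remain.
Put 89 kg in truck 7; 140 kg remain.
Put 287 kg in truck 8; 213 kg remain.

8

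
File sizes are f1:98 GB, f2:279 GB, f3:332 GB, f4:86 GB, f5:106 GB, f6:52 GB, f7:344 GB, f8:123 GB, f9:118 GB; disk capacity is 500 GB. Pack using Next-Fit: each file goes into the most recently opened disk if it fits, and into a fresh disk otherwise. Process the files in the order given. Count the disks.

Put f1 (98 GB) in disk 1; 402 GB remain.
Put f2 (279 GB) in disk 1; 123 GB remain.
Put f3 (332 GB) in disk 2; 168 GB remain.
Put f4 (86 GB) in disk 2; 82 GB remain.
Put f5 (106 GB) in disk 3; 394 GB remain.
Put f6 (52 GB) in disk 3; 342 GB remain.
Put f7 (344 GB) in disk 4; 156 GB remain.
Put f8 (123 GB) in disk 4; 33 GB remain.
Put f9 (118 GB) in disk 5; 382 GB remain.
Final disks: [98,279] [332,86] [106,52] [344,123] [118].

5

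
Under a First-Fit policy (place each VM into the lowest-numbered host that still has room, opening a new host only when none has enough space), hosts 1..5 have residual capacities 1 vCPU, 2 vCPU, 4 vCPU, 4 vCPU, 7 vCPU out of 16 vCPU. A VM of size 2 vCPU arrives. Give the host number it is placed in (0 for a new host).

Hosts with room: host 2 (2 vCPU), host 3 (4 vCPU), host 4 (4 vCPU), host 5 (7 vCPU).
The first with room is host 2.

2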